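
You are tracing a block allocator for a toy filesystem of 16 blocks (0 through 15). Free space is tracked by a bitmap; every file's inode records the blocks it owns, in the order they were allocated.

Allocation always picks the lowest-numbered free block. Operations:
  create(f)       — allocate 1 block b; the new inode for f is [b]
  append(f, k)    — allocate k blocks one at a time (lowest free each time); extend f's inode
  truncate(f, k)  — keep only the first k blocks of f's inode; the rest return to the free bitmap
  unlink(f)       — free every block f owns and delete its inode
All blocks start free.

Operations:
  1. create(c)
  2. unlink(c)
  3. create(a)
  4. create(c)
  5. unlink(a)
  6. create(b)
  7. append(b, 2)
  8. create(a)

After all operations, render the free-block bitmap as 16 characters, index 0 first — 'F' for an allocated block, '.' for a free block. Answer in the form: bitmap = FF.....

bitmap = FFFFF...........

create(c): bitmap=F............... | c=[0]
unlink(c): bitmap=................ | 
create(a): bitmap=F............... | a=[0]
create(c): bitmap=FF.............. | a=[0] c=[1]
unlink(a): bitmap=.F.............. | c=[1]
create(b): bitmap=FF.............. | b=[0] c=[1]
append(b, 2): bitmap=FFFF............ | b=[0, 2, 3] c=[1]
create(a): bitmap=FFFFF........... | a=[4] b=[0, 2, 3] c=[1]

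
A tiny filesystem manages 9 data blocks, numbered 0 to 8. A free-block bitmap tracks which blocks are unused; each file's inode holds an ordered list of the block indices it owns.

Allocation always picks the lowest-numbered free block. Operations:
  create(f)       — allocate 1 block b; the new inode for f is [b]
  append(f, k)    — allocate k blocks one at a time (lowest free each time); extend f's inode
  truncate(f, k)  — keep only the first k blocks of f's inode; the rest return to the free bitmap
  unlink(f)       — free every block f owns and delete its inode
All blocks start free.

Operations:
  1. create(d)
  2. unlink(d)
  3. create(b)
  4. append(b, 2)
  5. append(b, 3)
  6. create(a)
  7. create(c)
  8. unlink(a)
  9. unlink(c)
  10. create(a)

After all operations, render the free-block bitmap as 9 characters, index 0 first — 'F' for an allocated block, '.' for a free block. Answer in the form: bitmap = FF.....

after create(d) → d:[0]  free=[F........]
after unlink(d) →   free=[.........]
after create(b) → b:[0]  free=[F........]
after append(b, 2) → b:[0, 1, 2]  free=[FFF......]
after append(b, 3) → b:[0, 1, 2, 3, 4, 5]  free=[FFFFFF...]
after create(a) → a:[6], b:[0, 1, 2, 3, 4, 5]  free=[FFFFFFF..]
after create(c) → a:[6], b:[0, 1, 2, 3, 4, 5], c:[7]  free=[FFFFFFFF.]
after unlink(a) → b:[0, 1, 2, 3, 4, 5], c:[7]  free=[FFFFFF.F.]
after unlink(c) → b:[0, 1, 2, 3, 4, 5]  free=[FFFFFF...]
after create(a) → a:[6], b:[0, 1, 2, 3, 4, 5]  free=[FFFFFFF..]

bitmap = FFFFFFF..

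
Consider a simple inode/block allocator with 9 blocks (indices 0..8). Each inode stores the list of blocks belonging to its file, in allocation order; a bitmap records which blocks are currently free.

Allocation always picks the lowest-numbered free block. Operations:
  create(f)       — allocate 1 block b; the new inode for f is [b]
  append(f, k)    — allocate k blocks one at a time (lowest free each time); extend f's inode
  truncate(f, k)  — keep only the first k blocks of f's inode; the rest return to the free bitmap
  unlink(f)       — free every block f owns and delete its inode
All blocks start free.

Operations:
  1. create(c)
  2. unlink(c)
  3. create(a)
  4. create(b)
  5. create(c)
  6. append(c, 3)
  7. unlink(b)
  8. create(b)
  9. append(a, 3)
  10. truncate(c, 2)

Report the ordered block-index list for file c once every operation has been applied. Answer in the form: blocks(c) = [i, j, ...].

blocks(c) = [2, 3]

create(c): bitmap=F........ | c=[0]
unlink(c): bitmap=......... | 
create(a): bitmap=F........ | a=[0]
create(b): bitmap=FF....... | a=[0] b=[1]
create(c): bitmap=FFF...... | a=[0] b=[1] c=[2]
append(c, 3): bitmap=FFFFFF... | a=[0] b=[1] c=[2, 3, 4, 5]
unlink(b): bitmap=F.FFFF... | a=[0] c=[2, 3, 4, 5]
create(b): bitmap=FFFFFF... | a=[0] b=[1] c=[2, 3, 4, 5]
append(a, 3): bitmap=FFFFFFFFF | a=[0, 6, 7, 8] b=[1] c=[2, 3, 4, 5]
truncate(c, 2): bitmap=FFFF..FFF | a=[0, 6, 7, 8] b=[1] c=[2, 3]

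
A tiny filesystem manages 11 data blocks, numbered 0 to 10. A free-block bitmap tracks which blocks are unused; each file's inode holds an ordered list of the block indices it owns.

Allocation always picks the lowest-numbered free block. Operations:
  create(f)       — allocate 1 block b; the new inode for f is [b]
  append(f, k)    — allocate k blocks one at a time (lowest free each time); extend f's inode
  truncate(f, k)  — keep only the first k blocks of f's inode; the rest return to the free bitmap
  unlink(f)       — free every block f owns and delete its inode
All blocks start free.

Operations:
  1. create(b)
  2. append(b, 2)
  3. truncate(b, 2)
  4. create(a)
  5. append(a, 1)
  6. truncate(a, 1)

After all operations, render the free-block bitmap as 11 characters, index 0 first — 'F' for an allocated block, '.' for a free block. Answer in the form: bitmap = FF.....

bitmap = FFF........

after create(b) → b:[0]  free=[F..........]
after append(b, 2) → b:[0, 1, 2]  free=[FFF........]
after truncate(b, 2) → b:[0, 1]  free=[FF.........]
after create(a) → a:[2], b:[0, 1]  free=[FFF........]
after append(a, 1) → a:[2, 3], b:[0, 1]  free=[FFFF.......]
after truncate(a, 1) → a:[2], b:[0, 1]  free=[FFF........]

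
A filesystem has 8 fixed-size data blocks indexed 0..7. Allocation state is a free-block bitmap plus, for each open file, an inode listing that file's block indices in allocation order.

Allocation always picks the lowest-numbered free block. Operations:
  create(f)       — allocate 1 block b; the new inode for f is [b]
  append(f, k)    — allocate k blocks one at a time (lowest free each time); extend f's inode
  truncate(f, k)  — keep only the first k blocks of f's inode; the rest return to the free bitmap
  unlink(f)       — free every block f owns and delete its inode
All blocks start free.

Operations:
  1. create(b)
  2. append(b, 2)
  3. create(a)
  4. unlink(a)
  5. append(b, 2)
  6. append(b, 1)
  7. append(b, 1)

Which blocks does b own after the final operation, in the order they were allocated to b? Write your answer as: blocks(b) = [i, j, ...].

blocks(b) = [0, 1, 2, 3, 4, 5, 6]

[1] create(b) — b=0 (map F.......)
[2] append(b, 2) — b=0,1,2 (map FFF.....)
[3] create(a) — a=3 b=0,1,2 (map FFFF....)
[4] unlink(a) — b=0,1,2 (map FFF.....)
[5] append(b, 2) — b=0,1,2,3,4 (map FFFFF...)
[6] append(b, 1) — b=0,1,2,3,4,5 (map FFFFFF..)
[7] append(b, 1) — b=0,1,2,3,4,5,6 (map FFFFFFF.)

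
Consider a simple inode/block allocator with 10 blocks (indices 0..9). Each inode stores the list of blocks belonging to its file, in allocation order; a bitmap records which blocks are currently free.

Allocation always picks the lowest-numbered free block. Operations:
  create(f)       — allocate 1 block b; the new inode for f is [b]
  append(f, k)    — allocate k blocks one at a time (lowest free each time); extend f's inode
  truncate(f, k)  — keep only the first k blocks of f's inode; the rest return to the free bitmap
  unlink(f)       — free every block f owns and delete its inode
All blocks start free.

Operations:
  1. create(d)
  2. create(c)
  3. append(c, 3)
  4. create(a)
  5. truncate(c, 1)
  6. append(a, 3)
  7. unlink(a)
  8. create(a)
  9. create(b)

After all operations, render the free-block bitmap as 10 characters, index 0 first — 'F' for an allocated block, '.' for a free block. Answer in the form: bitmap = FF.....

create(d): bitmap=F......... | d=[0]
create(c): bitmap=FF........ | c=[1] d=[0]
append(c, 3): bitmap=FFFFF..... | c=[1, 2, 3, 4] d=[0]
create(a): bitmap=FFFFFF.... | a=[5] c=[1, 2, 3, 4] d=[0]
truncate(c, 1): bitmap=FF...F.... | a=[5] c=[1] d=[0]
append(a, 3): bitmap=FFFFFF.... | a=[5, 2, 3, 4] c=[1] d=[0]
unlink(a): bitmap=FF........ | c=[1] d=[0]
create(a): bitmap=FFF....... | a=[2] c=[1] d=[0]
create(b): bitmap=FFFF...... | a=[2] b=[3] c=[1] d=[0]

bitmap = FFFF......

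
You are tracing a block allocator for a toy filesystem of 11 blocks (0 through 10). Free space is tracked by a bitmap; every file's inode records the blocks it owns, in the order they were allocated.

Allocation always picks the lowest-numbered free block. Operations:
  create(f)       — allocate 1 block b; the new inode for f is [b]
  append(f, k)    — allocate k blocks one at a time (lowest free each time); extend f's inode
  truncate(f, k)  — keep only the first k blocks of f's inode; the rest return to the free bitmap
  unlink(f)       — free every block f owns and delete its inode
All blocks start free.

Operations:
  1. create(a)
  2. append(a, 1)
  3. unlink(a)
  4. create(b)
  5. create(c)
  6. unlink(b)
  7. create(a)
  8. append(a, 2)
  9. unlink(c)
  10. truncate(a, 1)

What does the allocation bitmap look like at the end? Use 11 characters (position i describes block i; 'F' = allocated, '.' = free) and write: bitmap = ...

[1] create(a) — a=0 (map F..........)
[2] append(a, 1) — a=0,1 (map FF.........)
[3] unlink(a) —  (map ...........)
[4] create(b) — b=0 (map F..........)
[5] create(c) — b=0 c=1 (map FF.........)
[6] unlink(b) — c=1 (map .F.........)
[7] create(a) — a=0 c=1 (map FF.........)
[8] append(a, 2) — a=0,2,3 c=1 (map FFFF.......)
[9] unlink(c) — a=0,2,3 (map F.FF.......)
[10] truncate(a, 1) — a=0 (map F..........)

bitmap = F..........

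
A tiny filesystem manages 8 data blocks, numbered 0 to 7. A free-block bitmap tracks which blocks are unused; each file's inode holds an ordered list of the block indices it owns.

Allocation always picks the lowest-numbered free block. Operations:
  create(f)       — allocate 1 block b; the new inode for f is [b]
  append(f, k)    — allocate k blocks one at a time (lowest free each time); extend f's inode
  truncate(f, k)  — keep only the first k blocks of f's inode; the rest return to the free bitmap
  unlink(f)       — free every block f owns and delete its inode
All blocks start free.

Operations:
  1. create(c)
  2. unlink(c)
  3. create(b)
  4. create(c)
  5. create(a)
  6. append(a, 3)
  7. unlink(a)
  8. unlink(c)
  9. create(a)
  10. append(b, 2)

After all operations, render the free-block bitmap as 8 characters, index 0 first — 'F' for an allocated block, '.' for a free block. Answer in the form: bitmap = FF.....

[1] create(c) — c=0 (map F.......)
[2] unlink(c) —  (map ........)
[3] create(b) — b=0 (map F.......)
[4] create(c) — b=0 c=1 (map FF......)
[5] create(a) — a=2 b=0 c=1 (map FFF.....)
[6] append(a, 3) — a=2,3,4,5 b=0 c=1 (map FFFFFF..)
[7] unlink(a) — b=0 c=1 (map FF......)
[8] unlink(c) — b=0 (map F.......)
[9] create(a) — a=1 b=0 (map FF......)
[10] append(b, 2) — a=1 b=0,2,3 (map FFFF....)

bitmap = FFFF....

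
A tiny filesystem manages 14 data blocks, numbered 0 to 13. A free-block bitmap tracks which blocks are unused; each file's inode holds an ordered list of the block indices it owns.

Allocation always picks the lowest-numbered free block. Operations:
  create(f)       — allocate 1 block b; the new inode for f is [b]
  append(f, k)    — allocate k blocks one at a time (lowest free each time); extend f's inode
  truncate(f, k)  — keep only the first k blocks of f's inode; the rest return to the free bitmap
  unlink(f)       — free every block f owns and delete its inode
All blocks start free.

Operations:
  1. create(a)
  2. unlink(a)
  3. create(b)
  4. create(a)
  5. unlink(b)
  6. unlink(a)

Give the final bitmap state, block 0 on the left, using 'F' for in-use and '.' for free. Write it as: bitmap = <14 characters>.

bitmap = ..............

  1. create(a)  ⇒  F.............  {a→[0]}
  2. unlink(a)  ⇒  ..............  {}
  3. create(b)  ⇒  F.............  {b→[0]}
  4. create(a)  ⇒  FF............  {a→[1]; b→[0]}
  5. unlink(b)  ⇒  .F............  {a→[1]}
  6. unlink(a)  ⇒  ..............  {}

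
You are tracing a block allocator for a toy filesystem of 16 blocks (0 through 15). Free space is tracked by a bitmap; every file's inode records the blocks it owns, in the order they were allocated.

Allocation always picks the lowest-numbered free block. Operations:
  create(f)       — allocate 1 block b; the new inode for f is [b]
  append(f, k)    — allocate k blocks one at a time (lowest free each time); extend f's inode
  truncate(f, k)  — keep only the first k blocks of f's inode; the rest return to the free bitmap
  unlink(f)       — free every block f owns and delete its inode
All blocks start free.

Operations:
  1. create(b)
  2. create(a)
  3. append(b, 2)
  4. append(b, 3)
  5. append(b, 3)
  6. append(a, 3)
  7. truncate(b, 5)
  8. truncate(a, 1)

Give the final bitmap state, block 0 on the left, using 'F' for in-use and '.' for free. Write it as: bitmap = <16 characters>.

  1. create(b)  ⇒  F...............  {b→[0]}
  2. create(a)  ⇒  FF..............  {a→[1]; b→[0]}
  3. append(b, 2)  ⇒  FFFF............  {a→[1]; b→[0, 2, 3]}
  4. append(b, 3)  ⇒  FFFFFFF.........  {a→[1]; b→[0, 2, 3, 4, 5, 6]}
  5. append(b, 3)  ⇒  FFFFFFFFFF......  {a→[1]; b→[0, 2, 3, 4, 5, 6, 7, 8, 9]}
  6. append(a, 3)  ⇒  FFFFFFFFFFFFF...  {a→[1, 10, 11, 12]; b→[0, 2, 3, 4, 5, 6, 7, 8, 9]}
  7. truncate(b, 5)  ⇒  FFFFFF....FFF...  {a→[1, 10, 11, 12]; b→[0, 2, 3, 4, 5]}
  8. truncate(a, 1)  ⇒  FFFFFF..........  {a→[1]; b→[0, 2, 3, 4, 5]}

bitmap = FFFFFF..........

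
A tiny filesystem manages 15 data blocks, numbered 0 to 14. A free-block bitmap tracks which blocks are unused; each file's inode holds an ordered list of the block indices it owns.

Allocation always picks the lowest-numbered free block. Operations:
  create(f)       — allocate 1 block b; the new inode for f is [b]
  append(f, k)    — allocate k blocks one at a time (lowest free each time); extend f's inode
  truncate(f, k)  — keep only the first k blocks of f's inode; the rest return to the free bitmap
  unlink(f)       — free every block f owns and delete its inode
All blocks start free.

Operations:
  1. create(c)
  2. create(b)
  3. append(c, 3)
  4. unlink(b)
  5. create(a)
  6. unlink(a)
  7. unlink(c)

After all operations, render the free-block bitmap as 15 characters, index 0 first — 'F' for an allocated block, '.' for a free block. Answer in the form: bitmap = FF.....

bitmap = ...............

[1] create(c) — c=0 (map F..............)
[2] create(b) — b=1 c=0 (map FF.............)
[3] append(c, 3) — b=1 c=0,2,3,4 (map FFFFF..........)
[4] unlink(b) — c=0,2,3,4 (map F.FFF..........)
[5] create(a) — a=1 c=0,2,3,4 (map FFFFF..........)
[6] unlink(a) — c=0,2,3,4 (map F.FFF..........)
[7] unlink(c) —  (map ...............)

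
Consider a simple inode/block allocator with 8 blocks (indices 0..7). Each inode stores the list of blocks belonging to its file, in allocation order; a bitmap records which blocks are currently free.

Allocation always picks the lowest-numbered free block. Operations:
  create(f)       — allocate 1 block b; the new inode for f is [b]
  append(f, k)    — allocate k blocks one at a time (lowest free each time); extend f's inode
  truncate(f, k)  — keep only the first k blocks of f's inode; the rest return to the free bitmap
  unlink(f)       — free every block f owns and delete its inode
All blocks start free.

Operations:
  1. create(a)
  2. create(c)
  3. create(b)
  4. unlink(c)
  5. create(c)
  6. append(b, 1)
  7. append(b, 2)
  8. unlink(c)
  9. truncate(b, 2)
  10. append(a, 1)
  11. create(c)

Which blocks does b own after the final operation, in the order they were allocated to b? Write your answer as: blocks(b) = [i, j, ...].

blocks(b) = [2, 3]

  1. create(a)  ⇒  F.......  {a→[0]}
  2. create(c)  ⇒  FF......  {a→[0]; c→[1]}
  3. create(b)  ⇒  FFF.....  {a→[0]; b→[2]; c→[1]}
  4. unlink(c)  ⇒  F.F.....  {a→[0]; b→[2]}
  5. create(c)  ⇒  FFF.....  {a→[0]; b→[2]; c→[1]}
  6. append(b, 1)  ⇒  FFFF....  {a→[0]; b→[2, 3]; c→[1]}
  7. append(b, 2)  ⇒  FFFFFF..  {a→[0]; b→[2, 3, 4, 5]; c→[1]}
  8. unlink(c)  ⇒  F.FFFF..  {a→[0]; b→[2, 3, 4, 5]}
  9. truncate(b, 2)  ⇒  F.FF....  {a→[0]; b→[2, 3]}
  10. append(a, 1)  ⇒  FFFF....  {a→[0, 1]; b→[2, 3]}
  11. create(c)  ⇒  FFFFF...  {a→[0, 1]; b→[2, 3]; c→[4]}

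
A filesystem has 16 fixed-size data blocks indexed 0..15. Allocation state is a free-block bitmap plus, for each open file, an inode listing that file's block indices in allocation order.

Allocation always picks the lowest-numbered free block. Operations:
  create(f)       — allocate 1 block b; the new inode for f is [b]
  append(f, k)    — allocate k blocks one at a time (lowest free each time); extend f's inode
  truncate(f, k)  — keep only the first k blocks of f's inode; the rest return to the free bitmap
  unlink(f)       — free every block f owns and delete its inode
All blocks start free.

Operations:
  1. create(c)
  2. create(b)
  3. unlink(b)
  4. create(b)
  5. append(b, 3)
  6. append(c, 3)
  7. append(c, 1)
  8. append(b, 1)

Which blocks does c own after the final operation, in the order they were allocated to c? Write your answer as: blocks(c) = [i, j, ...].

after create(c) → c:[0]  free=[F...............]
after create(b) → b:[1], c:[0]  free=[FF..............]
after unlink(b) → c:[0]  free=[F...............]
after create(b) → b:[1], c:[0]  free=[FF..............]
after append(b, 3) → b:[1, 2, 3, 4], c:[0]  free=[FFFFF...........]
after append(c, 3) → b:[1, 2, 3, 4], c:[0, 5, 6, 7]  free=[FFFFFFFF........]
after append(c, 1) → b:[1, 2, 3, 4], c:[0, 5, 6, 7, 8]  free=[FFFFFFFFF.......]
after append(b, 1) → b:[1, 2, 3, 4, 9], c:[0, 5, 6, 7, 8]  free=[FFFFFFFFFF......]

blocks(c) = [0, 5, 6, 7, 8]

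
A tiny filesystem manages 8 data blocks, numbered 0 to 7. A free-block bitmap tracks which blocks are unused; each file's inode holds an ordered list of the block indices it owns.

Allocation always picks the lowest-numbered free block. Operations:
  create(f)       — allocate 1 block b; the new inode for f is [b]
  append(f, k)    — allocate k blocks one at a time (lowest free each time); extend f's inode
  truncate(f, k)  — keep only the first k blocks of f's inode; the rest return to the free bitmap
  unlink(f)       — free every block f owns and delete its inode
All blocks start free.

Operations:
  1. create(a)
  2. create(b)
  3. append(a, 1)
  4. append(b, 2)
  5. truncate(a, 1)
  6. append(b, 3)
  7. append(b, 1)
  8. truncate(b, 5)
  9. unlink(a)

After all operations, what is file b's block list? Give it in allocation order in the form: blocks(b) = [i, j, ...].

blocks(b) = [1, 3, 4, 2, 5]

  1. create(a)  ⇒  F.......  {a→[0]}
  2. create(b)  ⇒  FF......  {a→[0]; b→[1]}
  3. append(a, 1)  ⇒  FFF.....  {a→[0, 2]; b→[1]}
  4. append(b, 2)  ⇒  FFFFF...  {a→[0, 2]; b→[1, 3, 4]}
  5. truncate(a, 1)  ⇒  FF.FF...  {a→[0]; b→[1, 3, 4]}
  6. append(b, 3)  ⇒  FFFFFFF.  {a→[0]; b→[1, 3, 4, 2, 5, 6]}
  7. append(b, 1)  ⇒  FFFFFFFF  {a→[0]; b→[1, 3, 4, 2, 5, 6, 7]}
  8. truncate(b, 5)  ⇒  FFFFFF..  {a→[0]; b→[1, 3, 4, 2, 5]}
  9. unlink(a)  ⇒  .FFFFF..  {b→[1, 3, 4, 2, 5]}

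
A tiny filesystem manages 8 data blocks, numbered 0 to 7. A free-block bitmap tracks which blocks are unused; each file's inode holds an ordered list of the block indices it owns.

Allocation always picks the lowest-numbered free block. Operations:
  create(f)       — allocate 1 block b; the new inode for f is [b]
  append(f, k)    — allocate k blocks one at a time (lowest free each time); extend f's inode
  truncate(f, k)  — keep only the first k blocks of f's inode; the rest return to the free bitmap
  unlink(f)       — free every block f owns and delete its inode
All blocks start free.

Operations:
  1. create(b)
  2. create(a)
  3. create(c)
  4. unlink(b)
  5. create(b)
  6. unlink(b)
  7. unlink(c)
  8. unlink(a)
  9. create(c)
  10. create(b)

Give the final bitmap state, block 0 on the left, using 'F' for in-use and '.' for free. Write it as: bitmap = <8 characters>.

bitmap = FF......

[1] create(b) — b=0 (map F.......)
[2] create(a) — a=1 b=0 (map FF......)
[3] create(c) — a=1 b=0 c=2 (map FFF.....)
[4] unlink(b) — a=1 c=2 (map .FF.....)
[5] create(b) — a=1 b=0 c=2 (map FFF.....)
[6] unlink(b) — a=1 c=2 (map .FF.....)
[7] unlink(c) — a=1 (map .F......)
[8] unlink(a) —  (map ........)
[9] create(c) — c=0 (map F.......)
[10] create(b) — b=1 c=0 (map FF......)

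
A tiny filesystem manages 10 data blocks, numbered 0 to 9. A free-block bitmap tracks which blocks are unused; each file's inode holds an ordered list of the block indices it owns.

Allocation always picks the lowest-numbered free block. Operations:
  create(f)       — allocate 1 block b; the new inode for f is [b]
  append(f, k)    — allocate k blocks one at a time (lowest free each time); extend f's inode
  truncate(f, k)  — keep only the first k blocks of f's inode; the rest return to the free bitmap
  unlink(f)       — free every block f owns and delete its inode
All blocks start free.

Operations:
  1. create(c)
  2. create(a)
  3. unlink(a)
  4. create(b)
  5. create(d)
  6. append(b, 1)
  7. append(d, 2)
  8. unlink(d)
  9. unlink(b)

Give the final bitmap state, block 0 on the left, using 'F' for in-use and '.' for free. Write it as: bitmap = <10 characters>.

create(c): bitmap=F......... | c=[0]
create(a): bitmap=FF........ | a=[1] c=[0]
unlink(a): bitmap=F......... | c=[0]
create(b): bitmap=FF........ | b=[1] c=[0]
create(d): bitmap=FFF....... | b=[1] c=[0] d=[2]
append(b, 1): bitmap=FFFF...... | b=[1, 3] c=[0] d=[2]
append(d, 2): bitmap=FFFFFF.... | b=[1, 3] c=[0] d=[2, 4, 5]
unlink(d): bitmap=FF.F...... | b=[1, 3] c=[0]
unlink(b): bitmap=F......... | c=[0]

bitmap = F.........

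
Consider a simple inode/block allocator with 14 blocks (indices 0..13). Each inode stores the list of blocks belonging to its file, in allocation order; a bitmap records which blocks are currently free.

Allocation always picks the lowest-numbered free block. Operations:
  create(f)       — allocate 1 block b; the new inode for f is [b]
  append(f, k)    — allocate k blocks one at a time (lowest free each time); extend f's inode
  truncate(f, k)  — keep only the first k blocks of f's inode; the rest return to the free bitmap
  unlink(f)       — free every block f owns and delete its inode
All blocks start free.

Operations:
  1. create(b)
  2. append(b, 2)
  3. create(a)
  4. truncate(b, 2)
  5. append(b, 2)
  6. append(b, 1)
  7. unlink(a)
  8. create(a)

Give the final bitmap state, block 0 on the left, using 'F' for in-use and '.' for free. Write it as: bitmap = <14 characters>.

bitmap = FFFFFF........

  1. create(b)  ⇒  F.............  {b→[0]}
  2. append(b, 2)  ⇒  FFF...........  {b→[0, 1, 2]}
  3. create(a)  ⇒  FFFF..........  {a→[3]; b→[0, 1, 2]}
  4. truncate(b, 2)  ⇒  FF.F..........  {a→[3]; b→[0, 1]}
  5. append(b, 2)  ⇒  FFFFF.........  {a→[3]; b→[0, 1, 2, 4]}
  6. append(b, 1)  ⇒  FFFFFF........  {a→[3]; b→[0, 1, 2, 4, 5]}
  7. unlink(a)  ⇒  FFF.FF........  {b→[0, 1, 2, 4, 5]}
  8. create(a)  ⇒  FFFFFF........  {a→[3]; b→[0, 1, 2, 4, 5]}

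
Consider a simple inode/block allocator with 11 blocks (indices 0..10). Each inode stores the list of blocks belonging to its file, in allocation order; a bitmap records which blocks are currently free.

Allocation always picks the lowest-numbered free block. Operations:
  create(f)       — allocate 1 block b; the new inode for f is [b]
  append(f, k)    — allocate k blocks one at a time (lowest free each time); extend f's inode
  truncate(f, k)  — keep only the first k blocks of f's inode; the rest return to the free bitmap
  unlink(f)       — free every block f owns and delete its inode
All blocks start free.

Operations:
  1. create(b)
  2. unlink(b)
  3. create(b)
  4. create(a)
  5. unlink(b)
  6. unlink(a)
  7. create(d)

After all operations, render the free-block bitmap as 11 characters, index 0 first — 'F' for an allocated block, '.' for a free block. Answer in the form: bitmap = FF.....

  1. create(b)  ⇒  F..........  {b→[0]}
  2. unlink(b)  ⇒  ...........  {}
  3. create(b)  ⇒  F..........  {b→[0]}
  4. create(a)  ⇒  FF.........  {a→[1]; b→[0]}
  5. unlink(b)  ⇒  .F.........  {a→[1]}
  6. unlink(a)  ⇒  ...........  {}
  7. create(d)  ⇒  F..........  {d→[0]}

bitmap = F..........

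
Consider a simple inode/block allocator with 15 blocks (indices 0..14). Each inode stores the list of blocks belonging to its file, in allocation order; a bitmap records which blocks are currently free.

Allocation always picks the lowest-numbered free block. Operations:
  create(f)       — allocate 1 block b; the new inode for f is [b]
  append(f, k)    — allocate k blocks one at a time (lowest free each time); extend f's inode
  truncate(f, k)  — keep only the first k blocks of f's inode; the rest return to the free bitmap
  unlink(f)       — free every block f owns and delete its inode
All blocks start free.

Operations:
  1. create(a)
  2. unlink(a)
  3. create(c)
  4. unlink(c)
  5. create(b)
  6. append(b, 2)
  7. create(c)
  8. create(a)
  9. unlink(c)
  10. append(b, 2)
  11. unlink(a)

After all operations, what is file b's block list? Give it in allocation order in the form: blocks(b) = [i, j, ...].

blocks(b) = [0, 1, 2, 3, 5]

  1. create(a)  ⇒  F..............  {a→[0]}
  2. unlink(a)  ⇒  ...............  {}
  3. create(c)  ⇒  F..............  {c→[0]}
  4. unlink(c)  ⇒  ...............  {}
  5. create(b)  ⇒  F..............  {b→[0]}
  6. append(b, 2)  ⇒  FFF............  {b→[0, 1, 2]}
  7. create(c)  ⇒  FFFF...........  {b→[0, 1, 2]; c→[3]}
  8. create(a)  ⇒  FFFFF..........  {a→[4]; b→[0, 1, 2]; c→[3]}
  9. unlink(c)  ⇒  FFF.F..........  {a→[4]; b→[0, 1, 2]}
  10. append(b, 2)  ⇒  FFFFFF.........  {a→[4]; b→[0, 1, 2, 3, 5]}
  11. unlink(a)  ⇒  FFFF.F.........  {b→[0, 1, 2, 3, 5]}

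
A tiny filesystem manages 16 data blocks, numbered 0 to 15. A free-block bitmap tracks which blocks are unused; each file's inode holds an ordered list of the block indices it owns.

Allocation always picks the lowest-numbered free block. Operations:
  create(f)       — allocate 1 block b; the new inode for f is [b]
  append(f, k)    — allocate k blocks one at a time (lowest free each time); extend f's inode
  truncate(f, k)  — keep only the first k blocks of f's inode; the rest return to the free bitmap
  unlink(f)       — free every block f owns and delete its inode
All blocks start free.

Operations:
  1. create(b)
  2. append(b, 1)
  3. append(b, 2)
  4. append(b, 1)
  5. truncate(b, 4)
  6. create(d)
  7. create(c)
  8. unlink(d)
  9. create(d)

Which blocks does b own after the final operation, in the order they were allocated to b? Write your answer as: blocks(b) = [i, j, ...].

blocks(b) = [0, 1, 2, 3]

[1] create(b) — b=0 (map F...............)
[2] append(b, 1) — b=0,1 (map FF..............)
[3] append(b, 2) — b=0,1,2,3 (map FFFF............)
[4] append(b, 1) — b=0,1,2,3,4 (map FFFFF...........)
[5] truncate(b, 4) — b=0,1,2,3 (map FFFF............)
[6] create(d) — b=0,1,2,3 d=4 (map FFFFF...........)
[7] create(c) — b=0,1,2,3 c=5 d=4 (map FFFFFF..........)
[8] unlink(d) — b=0,1,2,3 c=5 (map FFFF.F..........)
[9] create(d) — b=0,1,2,3 c=5 d=4 (map FFFFFF..........)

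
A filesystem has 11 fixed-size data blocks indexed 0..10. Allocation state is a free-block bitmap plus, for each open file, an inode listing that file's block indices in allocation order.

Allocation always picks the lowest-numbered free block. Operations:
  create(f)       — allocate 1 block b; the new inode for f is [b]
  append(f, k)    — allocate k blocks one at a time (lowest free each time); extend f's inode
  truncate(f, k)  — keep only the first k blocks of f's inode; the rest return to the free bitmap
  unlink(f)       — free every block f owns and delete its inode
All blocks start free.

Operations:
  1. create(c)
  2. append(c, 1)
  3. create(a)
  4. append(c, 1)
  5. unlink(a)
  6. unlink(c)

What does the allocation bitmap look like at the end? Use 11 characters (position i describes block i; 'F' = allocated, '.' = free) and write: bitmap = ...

bitmap = ...........

after create(c) → c:[0]  free=[F..........]
after append(c, 1) → c:[0, 1]  free=[FF.........]
after create(a) → a:[2], c:[0, 1]  free=[FFF........]
after append(c, 1) → a:[2], c:[0, 1, 3]  free=[FFFF.......]
after unlink(a) → c:[0, 1, 3]  free=[FF.F.......]
after unlink(c) →   free=[...........]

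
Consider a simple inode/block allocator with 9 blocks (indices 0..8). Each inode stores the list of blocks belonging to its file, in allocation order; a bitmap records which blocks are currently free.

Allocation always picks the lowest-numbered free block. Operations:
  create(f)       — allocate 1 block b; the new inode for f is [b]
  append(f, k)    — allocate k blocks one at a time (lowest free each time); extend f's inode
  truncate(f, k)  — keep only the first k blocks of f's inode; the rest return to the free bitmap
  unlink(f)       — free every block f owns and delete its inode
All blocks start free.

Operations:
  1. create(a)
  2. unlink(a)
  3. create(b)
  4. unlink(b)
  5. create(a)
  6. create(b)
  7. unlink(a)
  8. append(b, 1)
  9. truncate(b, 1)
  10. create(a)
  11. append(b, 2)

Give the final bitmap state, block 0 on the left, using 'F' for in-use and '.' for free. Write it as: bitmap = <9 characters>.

  1. create(a)  ⇒  F........  {a→[0]}
  2. unlink(a)  ⇒  .........  {}
  3. create(b)  ⇒  F........  {b→[0]}
  4. unlink(b)  ⇒  .........  {}
  5. create(a)  ⇒  F........  {a→[0]}
  6. create(b)  ⇒  FF.......  {a→[0]; b→[1]}
  7. unlink(a)  ⇒  .F.......  {b→[1]}
  8. append(b, 1)  ⇒  FF.......  {b→[1, 0]}
  9. truncate(b, 1)  ⇒  .F.......  {b→[1]}
  10. create(a)  ⇒  FF.......  {a→[0]; b→[1]}
  11. append(b, 2)  ⇒  FFFF.....  {a→[0]; b→[1, 2, 3]}

bitmap = FFFF.....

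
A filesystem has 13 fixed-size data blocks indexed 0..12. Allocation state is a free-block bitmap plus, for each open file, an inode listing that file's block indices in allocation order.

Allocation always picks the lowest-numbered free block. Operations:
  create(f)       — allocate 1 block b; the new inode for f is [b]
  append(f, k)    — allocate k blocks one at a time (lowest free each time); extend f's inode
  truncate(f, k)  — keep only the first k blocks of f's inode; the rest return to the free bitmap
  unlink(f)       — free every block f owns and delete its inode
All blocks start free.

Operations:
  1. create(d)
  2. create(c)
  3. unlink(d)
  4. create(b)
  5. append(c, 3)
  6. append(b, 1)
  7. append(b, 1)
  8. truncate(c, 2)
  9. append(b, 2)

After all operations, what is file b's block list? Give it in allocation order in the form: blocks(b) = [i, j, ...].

[1] create(d) — d=0 (map F............)
[2] create(c) — c=1 d=0 (map FF...........)
[3] unlink(d) — c=1 (map .F...........)
[4] create(b) — b=0 c=1 (map FF...........)
[5] append(c, 3) — b=0 c=1,2,3,4 (map FFFFF........)
[6] append(b, 1) — b=0,5 c=1,2,3,4 (map FFFFFF.......)
[7] append(b, 1) — b=0,5,6 c=1,2,3,4 (map FFFFFFF......)
[8] truncate(c, 2) — b=0,5,6 c=1,2 (map FFF..FF......)
[9] append(b, 2) — b=0,5,6,3,4 c=1,2 (map FFFFFFF......)

blocks(b) = [0, 5, 6, 3, 4]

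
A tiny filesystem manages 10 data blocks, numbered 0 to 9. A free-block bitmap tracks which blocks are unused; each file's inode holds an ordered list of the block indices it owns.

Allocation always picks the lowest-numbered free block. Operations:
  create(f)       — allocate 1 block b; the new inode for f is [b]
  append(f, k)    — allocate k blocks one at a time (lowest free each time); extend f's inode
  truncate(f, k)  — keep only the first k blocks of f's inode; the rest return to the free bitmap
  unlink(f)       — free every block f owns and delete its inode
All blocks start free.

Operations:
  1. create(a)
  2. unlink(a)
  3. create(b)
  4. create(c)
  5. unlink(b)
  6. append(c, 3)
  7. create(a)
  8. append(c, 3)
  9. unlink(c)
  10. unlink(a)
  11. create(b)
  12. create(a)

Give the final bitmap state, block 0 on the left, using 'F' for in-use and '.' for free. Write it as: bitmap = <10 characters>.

[1] create(a) — a=0 (map F.........)
[2] unlink(a) —  (map ..........)
[3] create(b) — b=0 (map F.........)
[4] create(c) — b=0 c=1 (map FF........)
[5] unlink(b) — c=1 (map .F........)
[6] append(c, 3) — c=1,0,2,3 (map FFFF......)
[7] create(a) — a=4 c=1,0,2,3 (map FFFFF.....)
[8] append(c, 3) — a=4 c=1,0,2,3,5,6,7 (map FFFFFFFF..)
[9] unlink(c) — a=4 (map ....F.....)
[10] unlink(a) —  (map ..........)
[11] create(b) — b=0 (map F.........)
[12] create(a) — a=1 b=0 (map FF........)

bitmap = FF........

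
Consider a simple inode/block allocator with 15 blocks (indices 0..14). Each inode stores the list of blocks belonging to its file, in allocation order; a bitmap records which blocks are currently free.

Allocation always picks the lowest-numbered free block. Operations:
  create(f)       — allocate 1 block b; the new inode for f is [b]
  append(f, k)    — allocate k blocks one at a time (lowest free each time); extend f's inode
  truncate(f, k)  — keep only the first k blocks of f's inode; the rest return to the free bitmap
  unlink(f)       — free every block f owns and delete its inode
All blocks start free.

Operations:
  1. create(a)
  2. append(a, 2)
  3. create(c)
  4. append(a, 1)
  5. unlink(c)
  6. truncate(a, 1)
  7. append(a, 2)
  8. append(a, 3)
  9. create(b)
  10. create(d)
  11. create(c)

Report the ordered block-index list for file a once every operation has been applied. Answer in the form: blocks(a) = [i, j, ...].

blocks(a) = [0, 1, 2, 3, 4, 5]

create(a): bitmap=F.............. | a=[0]
append(a, 2): bitmap=FFF............ | a=[0, 1, 2]
create(c): bitmap=FFFF........... | a=[0, 1, 2] c=[3]
append(a, 1): bitmap=FFFFF.......... | a=[0, 1, 2, 4] c=[3]
unlink(c): bitmap=FFF.F.......... | a=[0, 1, 2, 4]
truncate(a, 1): bitmap=F.............. | a=[0]
append(a, 2): bitmap=FFF............ | a=[0, 1, 2]
append(a, 3): bitmap=FFFFFF......... | a=[0, 1, 2, 3, 4, 5]
create(b): bitmap=FFFFFFF........ | a=[0, 1, 2, 3, 4, 5] b=[6]
create(d): bitmap=FFFFFFFF....... | a=[0, 1, 2, 3, 4, 5] b=[6] d=[7]
create(c): bitmap=FFFFFFFFF...... | a=[0, 1, 2, 3, 4, 5] b=[6] c=[8] d=[7]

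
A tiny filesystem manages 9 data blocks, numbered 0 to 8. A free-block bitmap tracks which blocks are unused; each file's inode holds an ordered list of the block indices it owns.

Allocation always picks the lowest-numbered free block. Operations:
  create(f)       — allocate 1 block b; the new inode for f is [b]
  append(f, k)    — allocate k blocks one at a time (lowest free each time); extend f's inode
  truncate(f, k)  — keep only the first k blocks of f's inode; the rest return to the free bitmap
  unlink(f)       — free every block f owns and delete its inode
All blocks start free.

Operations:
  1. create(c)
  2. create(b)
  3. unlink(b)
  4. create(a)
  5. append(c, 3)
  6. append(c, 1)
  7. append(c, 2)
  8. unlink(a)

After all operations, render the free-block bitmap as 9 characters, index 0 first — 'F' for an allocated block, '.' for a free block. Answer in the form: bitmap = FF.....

bitmap = F.FFFFFF.

create(c): bitmap=F........ | c=[0]
create(b): bitmap=FF....... | b=[1] c=[0]
unlink(b): bitmap=F........ | c=[0]
create(a): bitmap=FF....... | a=[1] c=[0]
append(c, 3): bitmap=FFFFF.... | a=[1] c=[0, 2, 3, 4]
append(c, 1): bitmap=FFFFFF... | a=[1] c=[0, 2, 3, 4, 5]
append(c, 2): bitmap=FFFFFFFF. | a=[1] c=[0, 2, 3, 4, 5, 6, 7]
unlink(a): bitmap=F.FFFFFF. | c=[0, 2, 3, 4, 5, 6, 7]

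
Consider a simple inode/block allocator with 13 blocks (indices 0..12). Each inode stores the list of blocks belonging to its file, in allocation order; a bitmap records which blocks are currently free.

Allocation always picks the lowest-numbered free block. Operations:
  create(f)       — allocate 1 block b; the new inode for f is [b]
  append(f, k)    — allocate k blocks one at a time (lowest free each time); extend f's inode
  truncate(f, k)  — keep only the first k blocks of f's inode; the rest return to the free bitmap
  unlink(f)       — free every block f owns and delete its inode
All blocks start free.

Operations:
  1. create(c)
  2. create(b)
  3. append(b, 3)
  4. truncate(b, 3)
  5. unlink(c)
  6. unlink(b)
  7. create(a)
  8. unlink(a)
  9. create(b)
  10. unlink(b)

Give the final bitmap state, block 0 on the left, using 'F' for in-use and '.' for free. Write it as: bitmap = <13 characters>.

bitmap = .............

  1. create(c)  ⇒  F............  {c→[0]}
  2. create(b)  ⇒  FF...........  {b→[1]; c→[0]}
  3. append(b, 3)  ⇒  FFFFF........  {b→[1, 2, 3, 4]; c→[0]}
  4. truncate(b, 3)  ⇒  FFFF.........  {b→[1, 2, 3]; c→[0]}
  5. unlink(c)  ⇒  .FFF.........  {b→[1, 2, 3]}
  6. unlink(b)  ⇒  .............  {}
  7. create(a)  ⇒  F............  {a→[0]}
  8. unlink(a)  ⇒  .............  {}
  9. create(b)  ⇒  F............  {b→[0]}
  10. unlink(b)  ⇒  .............  {}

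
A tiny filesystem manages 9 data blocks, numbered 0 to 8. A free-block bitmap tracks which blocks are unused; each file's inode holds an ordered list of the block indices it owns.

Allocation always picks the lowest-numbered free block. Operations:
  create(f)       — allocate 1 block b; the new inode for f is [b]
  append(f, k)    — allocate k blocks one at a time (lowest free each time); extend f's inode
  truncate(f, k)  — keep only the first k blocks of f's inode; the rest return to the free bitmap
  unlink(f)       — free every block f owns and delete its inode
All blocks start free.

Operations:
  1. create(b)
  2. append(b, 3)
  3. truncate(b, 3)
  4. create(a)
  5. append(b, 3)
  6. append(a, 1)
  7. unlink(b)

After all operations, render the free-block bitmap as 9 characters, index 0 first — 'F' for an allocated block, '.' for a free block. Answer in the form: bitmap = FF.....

create(b): bitmap=F........ | b=[0]
append(b, 3): bitmap=FFFF..... | b=[0, 1, 2, 3]
truncate(b, 3): bitmap=FFF...... | b=[0, 1, 2]
create(a): bitmap=FFFF..... | a=[3] b=[0, 1, 2]
append(b, 3): bitmap=FFFFFFF.. | a=[3] b=[0, 1, 2, 4, 5, 6]
append(a, 1): bitmap=FFFFFFFF. | a=[3, 7] b=[0, 1, 2, 4, 5, 6]
unlink(b): bitmap=...F...F. | a=[3, 7]

bitmap = ...F...F.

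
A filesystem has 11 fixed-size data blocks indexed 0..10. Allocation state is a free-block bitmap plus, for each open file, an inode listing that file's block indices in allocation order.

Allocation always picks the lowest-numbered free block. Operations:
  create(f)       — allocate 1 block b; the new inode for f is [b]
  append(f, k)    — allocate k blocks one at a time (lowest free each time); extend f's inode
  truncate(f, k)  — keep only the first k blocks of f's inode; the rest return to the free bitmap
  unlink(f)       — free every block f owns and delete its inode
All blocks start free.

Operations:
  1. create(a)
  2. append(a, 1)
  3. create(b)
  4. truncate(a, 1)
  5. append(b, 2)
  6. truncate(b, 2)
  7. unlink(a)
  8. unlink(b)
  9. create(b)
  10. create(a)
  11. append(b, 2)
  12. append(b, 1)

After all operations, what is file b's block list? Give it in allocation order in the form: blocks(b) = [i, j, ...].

create(a): bitmap=F.......... | a=[0]
append(a, 1): bitmap=FF......... | a=[0, 1]
create(b): bitmap=FFF........ | a=[0, 1] b=[2]
truncate(a, 1): bitmap=F.F........ | a=[0] b=[2]
append(b, 2): bitmap=FFFF....... | a=[0] b=[2, 1, 3]
truncate(b, 2): bitmap=FFF........ | a=[0] b=[2, 1]
unlink(a): bitmap=.FF........ | b=[2, 1]
unlink(b): bitmap=........... | 
create(b): bitmap=F.......... | b=[0]
create(a): bitmap=FF......... | a=[1] b=[0]
append(b, 2): bitmap=FFFF....... | a=[1] b=[0, 2, 3]
append(b, 1): bitmap=FFFFF...... | a=[1] b=[0, 2, 3, 4]

blocks(b) = [0, 2, 3, 4]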